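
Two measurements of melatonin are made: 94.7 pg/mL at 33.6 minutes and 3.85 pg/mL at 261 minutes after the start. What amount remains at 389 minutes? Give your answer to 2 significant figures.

Over Δt = 261 − 33.6 = 227.4 minutes, the level fell by a factor of 94.7/3.85 ≈ 24.597.
n = log₂(24.597) ≈ 4.6204 half-lives, so t½ = 227.4/4.6204 ≈ 49.216 minutes.
From t = 261 to t = 389: 3.85 × (1/2)^((389−261)/49.216) ≈ 0.63467 pg/mL.

0.63 pg/mL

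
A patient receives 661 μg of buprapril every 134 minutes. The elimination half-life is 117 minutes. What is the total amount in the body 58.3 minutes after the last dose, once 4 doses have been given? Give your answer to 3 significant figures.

The 4 doses were given 460.3, 326.3, 192.3, 58.3 minutes ago.
Total = 661·(1/2)^(460.3/117) + 661·(1/2)^(326.3/117) + 661·(1/2)^(192.3/117) + 661·(1/2)^(58.3/117)
      = 43.241 + 95.645 + 211.56 + 467.95 ≈ 818.4 μg.

818 μg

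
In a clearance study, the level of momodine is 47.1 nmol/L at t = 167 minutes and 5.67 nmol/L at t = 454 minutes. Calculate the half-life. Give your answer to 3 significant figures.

94.0 minutes

Over Δt = 454 − 167 = 287 minutes, the level fell by a factor of 47.1/5.67 ≈ 8.3069.
n = log₂(8.3069) ≈ 3.0543 half-lives, so t½ = 287/3.0543 ≈ 93.966 minutes.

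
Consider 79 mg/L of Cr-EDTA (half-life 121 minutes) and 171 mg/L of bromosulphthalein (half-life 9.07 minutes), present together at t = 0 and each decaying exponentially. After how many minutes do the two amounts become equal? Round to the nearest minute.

Set 79·(1/2)^(t/121) = 171·(1/2)^(t/9.07).
Taking log₂: log₂(79/171) = t·(1/121 − 1/9.07).
log₂(0.46199) = -1.1141; 1/121 − 1/9.07 = -0.10199.
t = -1.1141 / -0.10199 ≈ 10.923 minutes.

11 minutes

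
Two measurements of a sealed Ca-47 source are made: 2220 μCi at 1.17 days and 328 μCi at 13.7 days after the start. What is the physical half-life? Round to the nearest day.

5 days

Over Δt = 13.7 − 1.17 = 12.53 days, the level fell by a factor of 2220/328 ≈ 6.7683.
n = log₂(6.7683) ≈ 2.7588 half-lives, so t½ = 12.53/2.7588 ≈ 4.5418 days.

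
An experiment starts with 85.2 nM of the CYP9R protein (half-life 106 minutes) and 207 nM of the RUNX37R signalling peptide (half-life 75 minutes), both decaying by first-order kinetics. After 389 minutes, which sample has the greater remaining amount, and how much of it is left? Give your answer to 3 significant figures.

CYP9R protein: 85.2 × (1/2)^3.6698 ≈ 6.6945 nM.
RUNX37R signalling peptide: 207 × (1/2)^5.1867 ≈ 5.6837 nM.
CYP9R protein has more remaining, at ≈ 6.6945 nM.

CYP9R protein, 6.69 nM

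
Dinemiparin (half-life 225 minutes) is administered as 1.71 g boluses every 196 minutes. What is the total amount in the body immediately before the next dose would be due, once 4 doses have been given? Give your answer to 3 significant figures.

The 4 doses were given 784, 588, 392, 196 minutes ago.
Total = 1.71·(1/2)^(784/225) + 1.71·(1/2)^(588/225) + 1.71·(1/2)^(392/225) + 1.71·(1/2)^(196/225)
      = 0.15278 + 0.27945 + 0.51113 + 0.9349 ≈ 1.8783 g.

1.88 g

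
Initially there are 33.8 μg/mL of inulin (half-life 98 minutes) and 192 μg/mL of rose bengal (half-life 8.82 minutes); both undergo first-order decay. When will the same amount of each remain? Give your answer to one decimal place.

Set 33.8·(1/2)^(t/98) = 192·(1/2)^(t/8.82).
Taking log₂: log₂(33.8/192) = t·(1/98 − 1/8.82).
log₂(0.17604) = -2.506; 1/98 − 1/8.82 = -0.10317.
t = -2.506 / -0.10317 ≈ 24.289 minutes.

24.3 minutes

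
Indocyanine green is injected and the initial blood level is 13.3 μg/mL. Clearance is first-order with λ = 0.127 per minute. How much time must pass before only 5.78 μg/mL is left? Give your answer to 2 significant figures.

6.6 minutes

t½ = ln 2 / λ = 0.69315 / 0.127 ≈ 5.4579 minutes.
Fraction remaining = 5.78/13.3 ≈ 0.43459.
n = log₂(13.3/5.78) = ln(2.301)/ln 2 ≈ 1.2023 half-lives.
t = n × t½ = 1.2023 × 5.4579 ≈ 6.5619 minutes.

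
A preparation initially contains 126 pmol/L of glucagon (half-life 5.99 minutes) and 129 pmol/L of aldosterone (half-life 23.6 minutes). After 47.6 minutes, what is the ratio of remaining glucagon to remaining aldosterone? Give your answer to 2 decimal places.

0.02

glucagon: 126 × (1/2)^(47.6/5.99) = 126 × (1/2)^7.9466 ≈ 0.51075 pmol/L.
aldosterone: 129 × (1/2)^(47.6/23.6) = 129 × (1/2)^2.0169 ≈ 31.873 pmol/L.
Ratio ≈ 0.51075 / 31.873 ≈ 0.016025.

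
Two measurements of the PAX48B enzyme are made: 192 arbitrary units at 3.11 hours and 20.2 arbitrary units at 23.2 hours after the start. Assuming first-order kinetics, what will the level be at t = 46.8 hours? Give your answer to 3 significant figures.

1.43 arbitrary units

Over Δt = 23.2 − 3.11 = 20.09 hours, the level fell by a factor of 192/20.2 ≈ 9.505.
n = log₂(9.505) ≈ 3.2487 half-lives, so t½ = 20.09/3.2487 ≈ 6.1841 hours.
From t = 23.2 to t = 46.8: 20.2 × (1/2)^((46.8−23.2)/6.1841) ≈ 1.434 arbitrary units.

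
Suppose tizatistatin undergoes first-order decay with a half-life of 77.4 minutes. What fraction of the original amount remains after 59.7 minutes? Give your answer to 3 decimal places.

n = 59.7/77.4 ≈ 0.77132 half-lives.
Fraction remaining = (1/2)^0.77132 ≈ 0.58588.

0.586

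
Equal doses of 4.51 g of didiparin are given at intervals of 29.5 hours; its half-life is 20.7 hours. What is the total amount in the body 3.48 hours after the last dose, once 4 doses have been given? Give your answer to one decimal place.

6.3 g

The 4 doses were given 91.98, 62.48, 32.98, 3.48 hours ago.
Total = 4.51·(1/2)^(91.98/20.7) + 4.51·(1/2)^(62.48/20.7) + 4.51·(1/2)^(32.98/20.7) + 4.51·(1/2)^(3.48/20.7)
      = 0.20728 + 0.55662 + 1.4947 + 4.0139 ≈ 6.2726 g.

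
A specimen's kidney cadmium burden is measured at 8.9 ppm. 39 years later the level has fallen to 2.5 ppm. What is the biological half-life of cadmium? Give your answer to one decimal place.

A/A₀ = 2.5/8.9 ≈ 0.2809.
n = log₂(3.56) ≈ 1.8319 half-lives elapsed in 39 years.
t½ = 39/1.8319 ≈ 21.29 years.

21.3 years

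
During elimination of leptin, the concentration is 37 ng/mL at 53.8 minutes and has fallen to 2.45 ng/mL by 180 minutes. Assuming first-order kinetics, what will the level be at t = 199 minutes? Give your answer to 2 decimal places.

Over Δt = 180 − 53.8 = 126.2 minutes, the level fell by a factor of 37/2.45 ≈ 15.102.
n = log₂(15.102) ≈ 3.9167 half-lives, so t½ = 126.2/3.9167 ≈ 32.221 minutes.
From t = 180 to t = 199: 2.45 × (1/2)^((199−180)/32.221) ≈ 1.628 ng/mL.

1.63 ng/mL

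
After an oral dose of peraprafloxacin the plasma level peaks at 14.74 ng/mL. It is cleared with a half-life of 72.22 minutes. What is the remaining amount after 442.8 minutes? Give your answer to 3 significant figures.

Number of half-lives: n = 442.8/72.22 ≈ 6.1313.
Remaining = 14.74 × (1/2)^6.1313 = 14.74 × 0.014266 ≈ 0.21028 ng/mL.

0.210 ng/mL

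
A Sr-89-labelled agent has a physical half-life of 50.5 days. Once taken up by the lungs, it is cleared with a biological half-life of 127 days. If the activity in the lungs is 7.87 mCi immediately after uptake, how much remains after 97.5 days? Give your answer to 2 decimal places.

1/t_eff = 1/t_phys + 1/t_biol = 1/50.5 + 1/127 = 0.027676 per day.
t_eff = 50.5 × 127 / (50.5 + 127) ≈ 36.132 days.
Remaining = 7.87 × (1/2)^(97.5/36.132) = 7.87 × (1/2)^2.6984 ≈ 1.2125 mCi.

1.21 mCi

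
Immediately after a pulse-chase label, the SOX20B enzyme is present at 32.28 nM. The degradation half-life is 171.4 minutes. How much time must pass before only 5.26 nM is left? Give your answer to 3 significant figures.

Fraction remaining = 5.26/32.28 ≈ 0.16295.
n = log₂(32.28/5.26) = ln(6.1369)/ln 2 ≈ 2.6175 half-lives.
t = n × t½ = 2.6175 × 171.4 ≈ 448.64 minutes.

449 minutes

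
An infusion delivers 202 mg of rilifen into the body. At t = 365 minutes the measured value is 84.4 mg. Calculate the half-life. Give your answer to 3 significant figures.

A/A₀ = 84.4/202 ≈ 0.41782.
n = log₂(2.3934) ≈ 1.259 half-lives elapsed in 365 minutes.
t½ = 365/1.259 ≈ 289.9 minutes.

290 minutes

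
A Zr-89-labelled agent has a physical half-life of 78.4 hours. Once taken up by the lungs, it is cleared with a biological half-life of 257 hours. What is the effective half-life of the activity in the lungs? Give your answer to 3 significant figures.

1/t_eff = 1/t_phys + 1/t_biol = 1/78.4 + 1/257 = 0.016646 per hour.
t_eff = 78.4 × 257 / (78.4 + 257) ≈ 60.074 hours.

60.1 hours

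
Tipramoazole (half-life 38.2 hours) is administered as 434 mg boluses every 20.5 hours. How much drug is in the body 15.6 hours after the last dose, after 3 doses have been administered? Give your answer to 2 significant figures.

The 3 doses were given 56.6, 36.1, 15.6 hours ago.
Total = 434·(1/2)^(56.6/38.2) + 434·(1/2)^(36.1/38.2) + 434·(1/2)^(15.6/38.2)
      = 155.4 + 225.43 + 327.01 ≈ 707.84 mg.

710 mg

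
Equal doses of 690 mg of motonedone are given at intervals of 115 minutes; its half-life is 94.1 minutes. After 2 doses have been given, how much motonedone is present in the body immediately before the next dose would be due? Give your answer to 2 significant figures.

420 mg

The 2 doses were given 230, 115 minutes ago.
Total = 690·(1/2)^(230/94.1) + 690·(1/2)^(115/94.1)
      = 126.79 + 295.77 ≈ 422.56 mg.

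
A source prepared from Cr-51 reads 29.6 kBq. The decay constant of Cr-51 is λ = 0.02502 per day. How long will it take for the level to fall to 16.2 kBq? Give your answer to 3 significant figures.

24.1 days

t½ = ln 2 / λ = 0.69315 / 0.02502 ≈ 27.704 days.
Fraction remaining = 16.2/29.6 ≈ 0.5473.
n = log₂(29.6/16.2) = ln(1.8272)/ln 2 ≈ 0.8696 half-lives.
t = n × t½ = 0.8696 × 27.704 ≈ 24.091 days.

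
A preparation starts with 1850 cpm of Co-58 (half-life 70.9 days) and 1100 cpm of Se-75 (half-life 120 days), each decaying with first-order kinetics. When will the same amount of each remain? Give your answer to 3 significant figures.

Set 1850·(1/2)^(t/70.9) = 1100·(1/2)^(t/120).
Taking log₂: log₂(1850/1100) = t·(1/70.9 − 1/120).
log₂(1.6818) = 0.75002; 1/70.9 − 1/120 = 0.005771.
t = 0.75002 / 0.005771 ≈ 129.96 days.

130 days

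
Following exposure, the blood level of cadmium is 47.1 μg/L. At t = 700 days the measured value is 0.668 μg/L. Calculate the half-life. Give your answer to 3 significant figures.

A/A₀ = 0.668/47.1 ≈ 0.014183.
n = log₂(70.509) ≈ 6.1397 half-lives elapsed in 700 days.
t½ = 700/6.1397 ≈ 114.01 days.

114 days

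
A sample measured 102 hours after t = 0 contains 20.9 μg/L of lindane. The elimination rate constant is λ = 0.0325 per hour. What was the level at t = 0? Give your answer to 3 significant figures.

t½ = ln 2 / λ = 0.69315 / 0.0325 ≈ 21.328 hours.
Number of half-lives elapsed: n = 102/21.328 ≈ 4.7825.
A₀ = A × 2^n = 20.9 × 2^4.7825 = 20.9 × 27.522 ≈ 575.22 μg/L.

575 μg/L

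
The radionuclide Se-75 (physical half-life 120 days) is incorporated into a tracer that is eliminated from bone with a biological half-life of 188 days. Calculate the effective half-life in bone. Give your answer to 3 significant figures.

1/t_eff = 1/t_phys + 1/t_biol = 1/120 + 1/188 = 0.013652 per day.
t_eff = 120 × 188 / (120 + 188) ≈ 73.247 days.

73.2 days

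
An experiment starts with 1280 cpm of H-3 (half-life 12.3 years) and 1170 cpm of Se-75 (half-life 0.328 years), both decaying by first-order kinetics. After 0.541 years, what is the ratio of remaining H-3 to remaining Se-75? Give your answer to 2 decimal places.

3.33

H-3: 1280 × (1/2)^(0.541/12.3) = 1280 × (1/2)^0.043984 ≈ 1241.6 cpm.
Se-75: 1170 × (1/2)^(0.541/0.328) = 1170 × (1/2)^1.6494 ≈ 372.97 cpm.
Ratio ≈ 1241.6 / 372.97 ≈ 3.3289.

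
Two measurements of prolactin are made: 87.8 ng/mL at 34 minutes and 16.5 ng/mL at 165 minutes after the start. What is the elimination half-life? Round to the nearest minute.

Over Δt = 165 − 34 = 131 minutes, the level fell by a factor of 87.8/16.5 ≈ 5.3212.
n = log₂(5.3212) ≈ 2.4118 half-lives, so t½ = 131/2.4118 ≈ 54.317 minutes.

54 minutes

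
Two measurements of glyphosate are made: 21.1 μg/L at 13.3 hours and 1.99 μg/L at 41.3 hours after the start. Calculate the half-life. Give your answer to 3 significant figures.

Over Δt = 41.3 − 13.3 = 28 hours, the level fell by a factor of 21.1/1.99 ≈ 10.603.
n = log₂(10.603) ≈ 3.4064 half-lives, so t½ = 28/3.4064 ≈ 8.2198 hours.

8.22 hours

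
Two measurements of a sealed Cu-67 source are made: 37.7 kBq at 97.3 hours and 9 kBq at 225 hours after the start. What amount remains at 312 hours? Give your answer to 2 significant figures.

3.4 kBq

Over Δt = 225 − 97.3 = 127.7 hours, the level fell by a factor of 37.7/9 ≈ 4.1889.
n = log₂(4.1889) ≈ 2.0666 half-lives, so t½ = 127.7/2.0666 ≈ 61.793 hours.
From t = 225 to t = 312: 9 × (1/2)^((312−225)/61.793) ≈ 3.3917 kBq.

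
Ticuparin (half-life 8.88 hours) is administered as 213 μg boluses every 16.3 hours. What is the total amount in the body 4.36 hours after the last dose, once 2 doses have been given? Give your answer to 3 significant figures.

194 μg

The 2 doses were given 20.66, 4.36 hours ago.
Total = 213·(1/2)^(20.66/8.88) + 213·(1/2)^(4.36/8.88)
      = 42.463 + 151.56 ≈ 194.02 μg.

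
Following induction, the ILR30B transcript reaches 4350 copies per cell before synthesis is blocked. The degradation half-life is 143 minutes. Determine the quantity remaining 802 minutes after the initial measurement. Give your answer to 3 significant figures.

Number of half-lives: n = 802/143 ≈ 5.6084.
Remaining = 4350 × (1/2)^5.6084 = 4350 × 0.020498 ≈ 89.165 copies per cell.

89.2 copies per cell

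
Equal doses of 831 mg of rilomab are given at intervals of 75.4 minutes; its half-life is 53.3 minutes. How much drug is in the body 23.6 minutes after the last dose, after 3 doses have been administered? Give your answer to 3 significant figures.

The 3 doses were given 174.4, 99, 23.6 minutes ago.
Total = 831·(1/2)^(174.4/53.3) + 831·(1/2)^(99/53.3) + 831·(1/2)^(23.6/53.3)
      = 86.024 + 229.33 + 611.38 ≈ 926.74 mg.

927 mg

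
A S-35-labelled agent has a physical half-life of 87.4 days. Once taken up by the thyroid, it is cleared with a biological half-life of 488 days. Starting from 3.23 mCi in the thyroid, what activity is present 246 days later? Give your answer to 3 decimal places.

1/t_eff = 1/t_phys + 1/t_biol = 1/87.4 + 1/488 = 0.013491 per day.
t_eff = 87.4 × 488 / (87.4 + 488) ≈ 74.124 days.
Remaining = 3.23 × (1/2)^(246/74.124) = 3.23 × (1/2)^3.3187 ≈ 0.32371 mCi.

0.324 mCi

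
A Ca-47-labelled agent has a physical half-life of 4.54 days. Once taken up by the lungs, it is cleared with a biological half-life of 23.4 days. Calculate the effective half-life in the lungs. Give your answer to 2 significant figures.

3.8 days

1/t_eff = 1/t_phys + 1/t_biol = 1/4.54 + 1/23.4 = 0.263 per day.
t_eff = 4.54 × 23.4 / (4.54 + 23.4) ≈ 3.8023 days.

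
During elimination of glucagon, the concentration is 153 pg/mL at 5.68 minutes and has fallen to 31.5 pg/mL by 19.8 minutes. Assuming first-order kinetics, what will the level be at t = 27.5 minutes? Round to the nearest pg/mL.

13 pg/mL

Over Δt = 19.8 − 5.68 = 14.12 minutes, the level fell by a factor of 153/31.5 ≈ 4.8571.
n = log₂(4.8571) ≈ 2.2801 half-lives, so t½ = 14.12/2.2801 ≈ 6.1927 minutes.
From t = 19.8 to t = 27.5: 31.5 × (1/2)^((27.5−19.8)/6.1927) ≈ 13.305 pg/mL.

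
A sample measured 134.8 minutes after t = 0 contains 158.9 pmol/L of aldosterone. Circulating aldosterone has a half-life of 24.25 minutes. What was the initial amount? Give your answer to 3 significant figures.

7490 pmol/L

Number of half-lives elapsed: n = 134.8/24.25 ≈ 5.5588.
A₀ = A × 2^n = 158.9 × 2^5.5588 = 158.9 × 47.136 ≈ 7489.9 pmol/L.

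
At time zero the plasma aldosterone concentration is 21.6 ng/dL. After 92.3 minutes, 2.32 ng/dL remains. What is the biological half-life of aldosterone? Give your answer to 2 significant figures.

29 minutes

A/A₀ = 2.32/21.6 ≈ 0.10741.
n = log₂(9.3103) ≈ 3.2188 half-lives elapsed in 92.3 minutes.
t½ = 92.3/3.2188 ≈ 28.675 minutes.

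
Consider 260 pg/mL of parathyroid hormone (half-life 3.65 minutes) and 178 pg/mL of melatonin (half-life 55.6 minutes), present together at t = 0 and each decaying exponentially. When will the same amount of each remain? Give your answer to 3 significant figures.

2.14 minutes

Set 260·(1/2)^(t/3.65) = 178·(1/2)^(t/55.6).
Taking log₂: log₂(260/178) = t·(1/3.65 − 1/55.6).
log₂(1.4607) = 0.54663; 1/3.65 − 1/55.6 = 0.25599.
t = 0.54663 / 0.25599 ≈ 2.1354 minutes.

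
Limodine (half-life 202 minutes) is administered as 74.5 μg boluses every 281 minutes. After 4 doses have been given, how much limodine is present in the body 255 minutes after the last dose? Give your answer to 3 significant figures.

49.1 μg

The 4 doses were given 1098, 817, 536, 255 minutes ago.
Total = 74.5·(1/2)^(1098/202) + 74.5·(1/2)^(817/202) + 74.5·(1/2)^(536/202) + 74.5·(1/2)^(255/202)
      = 1.7213 + 4.5146 + 11.841 + 31.056 ≈ 49.133 μg.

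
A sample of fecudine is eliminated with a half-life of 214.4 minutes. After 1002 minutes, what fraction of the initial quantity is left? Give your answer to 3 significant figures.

n = 1002/214.4 ≈ 4.6735 half-lives.
Fraction remaining = (1/2)^4.6735 ≈ 0.039186.

0.0392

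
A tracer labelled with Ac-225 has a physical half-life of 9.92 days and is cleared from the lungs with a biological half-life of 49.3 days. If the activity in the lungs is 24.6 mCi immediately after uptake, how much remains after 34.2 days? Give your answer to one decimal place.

1.4 mCi

1/t_eff = 1/t_phys + 1/t_biol = 1/9.92 + 1/49.3 = 0.12109 per day.
t_eff = 9.92 × 49.3 / (9.92 + 49.3) ≈ 8.2583 days.
Remaining = 24.6 × (1/2)^(34.2/8.2583) = 24.6 × (1/2)^4.1413 ≈ 1.3941 mCi.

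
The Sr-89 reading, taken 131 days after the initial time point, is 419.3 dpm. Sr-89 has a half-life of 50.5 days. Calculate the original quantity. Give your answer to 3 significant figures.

Number of half-lives elapsed: n = 131/50.5 ≈ 2.5941.
A₀ = A × 2^n = 419.3 × 2^2.5941 = 419.3 × 6.038 ≈ 2531.7 dpm.

2530 dpm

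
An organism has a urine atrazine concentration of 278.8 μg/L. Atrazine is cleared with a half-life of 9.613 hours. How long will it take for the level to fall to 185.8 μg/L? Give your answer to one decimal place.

5.6 hours

Fraction remaining = 185.8/278.8 ≈ 0.66643.
n = log₂(278.8/185.8) = ln(1.5005)/ln 2 ≈ 0.58548 half-lives.
t = n × t½ = 0.58548 × 9.613 ≈ 5.6282 hours.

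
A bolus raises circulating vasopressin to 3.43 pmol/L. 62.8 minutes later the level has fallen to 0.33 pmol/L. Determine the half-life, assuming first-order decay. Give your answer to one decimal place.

18.6 minutes

A/A₀ = 0.33/3.43 ≈ 0.09621.
n = log₂(10.394) ≈ 3.3777 half-lives elapsed in 62.8 minutes.
t½ = 62.8/3.3777 ≈ 18.593 minutes.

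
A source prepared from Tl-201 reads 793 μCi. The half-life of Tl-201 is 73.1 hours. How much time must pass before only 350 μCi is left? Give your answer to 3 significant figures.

Fraction remaining = 350/793 ≈ 0.44136.
n = log₂(793/350) = ln(2.2657)/ln 2 ≈ 1.18 half-lives.
t = n × t½ = 1.18 × 73.1 ≈ 86.256 hours.

86.3 hours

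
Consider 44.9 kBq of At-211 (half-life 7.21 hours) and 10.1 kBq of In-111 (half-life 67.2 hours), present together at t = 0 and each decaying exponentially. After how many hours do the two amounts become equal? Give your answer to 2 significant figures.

17 hours

Set 44.9·(1/2)^(t/7.21) = 10.1·(1/2)^(t/67.2).
Taking log₂: log₂(44.9/10.1) = t·(1/7.21 − 1/67.2).
log₂(4.4455) = 2.1524; 1/7.21 − 1/67.2 = 0.12382.
t = 2.1524 / 0.12382 ≈ 17.384 hours.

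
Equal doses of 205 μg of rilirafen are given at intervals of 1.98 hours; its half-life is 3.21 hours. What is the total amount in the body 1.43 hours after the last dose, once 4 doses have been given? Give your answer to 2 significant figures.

The 4 doses were given 7.37, 5.39, 3.41, 1.43 hours ago.
Total = 205·(1/2)^(7.37/3.21) + 205·(1/2)^(5.39/3.21) + 205·(1/2)^(3.41/3.21) + 205·(1/2)^(1.43/3.21)
      = 41.745 + 64.016 + 98.168 + 150.54 ≈ 354.47 μg.

350 μg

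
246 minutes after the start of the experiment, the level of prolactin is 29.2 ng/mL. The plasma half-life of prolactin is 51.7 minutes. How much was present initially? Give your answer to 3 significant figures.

790 ng/mL

Number of half-lives elapsed: n = 246/51.7 ≈ 4.7582.
A₀ = A × 2^n = 29.2 × 2^4.7582 = 29.2 × 27.062 ≈ 790.22 ng/mL.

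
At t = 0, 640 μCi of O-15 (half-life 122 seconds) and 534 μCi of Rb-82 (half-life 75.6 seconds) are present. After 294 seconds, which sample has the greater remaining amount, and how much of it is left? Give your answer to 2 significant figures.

O-15: 640 × (1/2)^2.4098 ≈ 120.43 μCi.
Rb-82: 534 × (1/2)^3.8889 ≈ 36.047 μCi.
O-15 has more remaining, at ≈ 120.43 μCi.

O-15, 120 μCi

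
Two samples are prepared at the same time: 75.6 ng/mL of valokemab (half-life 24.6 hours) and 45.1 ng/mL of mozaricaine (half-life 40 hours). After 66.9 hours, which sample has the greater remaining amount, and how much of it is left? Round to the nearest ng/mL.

valokemab: 75.6 × (1/2)^2.7195 ≈ 11.478 ng/mL.
mozaricaine: 45.1 × (1/2)^1.6725 ≈ 14.148 ng/mL.
Mozaricaine has more remaining, at ≈ 14.148 ng/mL.

mozaricaine, 14 ng/mL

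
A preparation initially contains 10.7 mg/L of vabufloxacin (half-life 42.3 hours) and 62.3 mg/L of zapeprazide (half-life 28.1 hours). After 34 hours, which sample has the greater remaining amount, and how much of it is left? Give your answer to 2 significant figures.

zapeprazide, 27 mg/L

vabufloxacin: 10.7 × (1/2)^0.80378 ≈ 6.1294 mg/L.
zapeprazide: 62.3 × (1/2)^1.21 ≈ 26.931 mg/L.
Zapeprazide has more remaining, at ≈ 26.931 mg/L.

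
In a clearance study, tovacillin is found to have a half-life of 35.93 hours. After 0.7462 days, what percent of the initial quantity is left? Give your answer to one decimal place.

0.7462 days = 17.9088 hours.
n = 17.9088/35.93 ≈ 0.49844 half-lives.
Fraction remaining = (1/2)^0.49844 ≈ 0.70787, i.e. 70.787%.

70.8%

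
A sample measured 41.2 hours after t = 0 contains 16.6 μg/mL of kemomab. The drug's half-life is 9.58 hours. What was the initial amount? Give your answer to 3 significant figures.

327 μg/mL

Number of half-lives elapsed: n = 41.2/9.58 ≈ 4.3006.
A₀ = A × 2^n = 16.6 × 2^4.3006 = 16.6 × 19.707 ≈ 327.13 μg/mL.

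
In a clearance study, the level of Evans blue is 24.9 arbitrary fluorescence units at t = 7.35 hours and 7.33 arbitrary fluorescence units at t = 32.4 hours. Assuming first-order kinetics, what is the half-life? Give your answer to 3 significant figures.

14.2 hours

Over Δt = 32.4 − 7.35 = 25.05 hours, the level fell by a factor of 24.9/7.33 ≈ 3.397.
n = log₂(3.397) ≈ 1.7643 half-lives, so t½ = 25.05/1.7643 ≈ 14.199 hours.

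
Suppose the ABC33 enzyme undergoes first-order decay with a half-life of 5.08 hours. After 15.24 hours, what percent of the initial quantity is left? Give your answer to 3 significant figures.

12.5%

n = 15.24/5.08 ≈ 3 half-lives.
Fraction remaining = (1/2)^3 ≈ 0.125, i.e. 12.5%.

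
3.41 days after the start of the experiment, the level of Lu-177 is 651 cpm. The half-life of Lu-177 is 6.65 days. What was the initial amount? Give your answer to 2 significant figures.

Number of half-lives elapsed: n = 3.41/6.65 ≈ 0.51278.
A₀ = A × 2^n = 651 × 2^0.51278 = 651 × 1.4268 ≈ 928.85 cpm.

930 cpm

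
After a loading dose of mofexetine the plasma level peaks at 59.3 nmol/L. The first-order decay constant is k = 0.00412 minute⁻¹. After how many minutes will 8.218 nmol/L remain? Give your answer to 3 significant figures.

480 minutes

t½ = ln 2 / k = 0.69315 / 0.00412 ≈ 168.24 minutes.
Fraction remaining = 8.218/59.3 ≈ 0.13858.
n = log₂(59.3/8.218) = ln(7.2159)/ln 2 ≈ 2.8512 half-lives.
t = n × t½ = 2.8512 × 168.24 ≈ 479.68 minutes.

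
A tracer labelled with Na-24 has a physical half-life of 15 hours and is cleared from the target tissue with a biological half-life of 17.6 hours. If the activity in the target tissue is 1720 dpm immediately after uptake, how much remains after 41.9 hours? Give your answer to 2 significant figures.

1/t_eff = 1/t_phys + 1/t_biol = 1/15 + 1/17.6 = 0.12348 per hour.
t_eff = 15 × 17.6 / (15 + 17.6) ≈ 8.0982 hours.
Remaining = 1720 × (1/2)^(41.9/8.0982) = 1720 × (1/2)^5.174 ≈ 47.643 dpm.

48 dpm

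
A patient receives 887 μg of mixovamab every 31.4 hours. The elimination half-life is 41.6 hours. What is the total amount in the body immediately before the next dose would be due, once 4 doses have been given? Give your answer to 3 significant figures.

The 4 doses were given 125.6, 94.2, 62.8, 31.4 hours ago.
Total = 887·(1/2)^(125.6/41.6) + 887·(1/2)^(94.2/41.6) + 887·(1/2)^(62.8/41.6) + 887·(1/2)^(31.4/41.6)
      = 109.41 + 184.61 + 311.52 + 525.66 ≈ 1131.2 μg.

1130 μg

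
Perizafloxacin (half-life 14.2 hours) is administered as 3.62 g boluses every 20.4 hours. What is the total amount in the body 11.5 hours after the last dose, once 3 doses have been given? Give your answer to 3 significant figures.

The 3 doses were given 52.3, 31.9, 11.5 hours ago.
Total = 3.62·(1/2)^(52.3/14.2) + 3.62·(1/2)^(31.9/14.2) + 3.62·(1/2)^(11.5/14.2)
      = 0.28183 + 0.76287 + 2.065 ≈ 3.1097 g.

3.11 g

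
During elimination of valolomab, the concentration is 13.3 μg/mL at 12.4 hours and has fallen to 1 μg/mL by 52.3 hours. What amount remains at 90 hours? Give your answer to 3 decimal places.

Over Δt = 52.3 − 12.4 = 39.9 hours, the level fell by a factor of 13.3/1 ≈ 13.3.
n = log₂(13.3) ≈ 3.7334 half-lives, so t½ = 39.9/3.7334 ≈ 10.687 hours.
From t = 52.3 to t = 90: 1 × (1/2)^((90−52.3)/10.687) ≈ 0.086719 μg/mL.

0.087 μg/mL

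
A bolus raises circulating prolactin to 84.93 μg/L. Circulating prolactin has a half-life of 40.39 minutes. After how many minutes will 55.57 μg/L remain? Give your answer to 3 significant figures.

24.7 minutes

Fraction remaining = 55.57/84.93 ≈ 0.6543.
n = log₂(84.93/55.57) = ln(1.5283)/ln 2 ≈ 0.61197 half-lives.
t = n × t½ = 0.61197 × 40.39 ≈ 24.717 minutes.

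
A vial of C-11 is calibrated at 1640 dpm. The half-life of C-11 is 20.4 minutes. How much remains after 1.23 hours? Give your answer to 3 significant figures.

Convert the elapsed time: 1.23 hours = 73.8 minutes.
Number of half-lives: n = 73.8/20.4 ≈ 3.6176.
Remaining = 1640 × (1/2)^3.6176 = 1640 × 0.081467 ≈ 133.61 dpm.

134 dpm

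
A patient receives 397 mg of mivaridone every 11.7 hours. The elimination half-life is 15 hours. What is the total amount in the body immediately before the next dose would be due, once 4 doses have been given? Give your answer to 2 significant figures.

490 mg

The 4 doses were given 46.8, 35.1, 23.4, 11.7 hours ago.
Total = 397·(1/2)^(46.8/15) + 397·(1/2)^(35.1/15) + 397·(1/2)^(23.4/15) + 397·(1/2)^(11.7/15)
      = 45.664 + 78.412 + 134.64 + 231.2 ≈ 489.92 mg.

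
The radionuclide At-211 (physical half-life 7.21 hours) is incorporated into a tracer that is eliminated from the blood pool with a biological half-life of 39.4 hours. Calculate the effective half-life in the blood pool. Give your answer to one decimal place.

6.1 hours

1/t_eff = 1/t_phys + 1/t_biol = 1/7.21 + 1/39.4 = 0.16408 per hour.
t_eff = 7.21 × 39.4 / (7.21 + 39.4) ≈ 6.0947 hours.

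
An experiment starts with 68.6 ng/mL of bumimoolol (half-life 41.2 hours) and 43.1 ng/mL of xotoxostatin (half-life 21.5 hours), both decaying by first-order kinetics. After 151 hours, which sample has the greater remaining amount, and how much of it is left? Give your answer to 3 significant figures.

bumimoolol: 68.6 × (1/2)^3.665 ≈ 5.408 ng/mL.
xotoxostatin: 43.1 × (1/2)^7.0233 ≈ 0.33133 ng/mL.
Bumimoolol has more remaining, at ≈ 5.408 ng/mL.

bumimoolol, 5.41 ng/mL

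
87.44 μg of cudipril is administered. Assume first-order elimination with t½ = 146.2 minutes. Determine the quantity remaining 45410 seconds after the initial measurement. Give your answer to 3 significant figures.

Convert the elapsed time: 45410 seconds = 756.833 minutes.
Number of half-lives: n = 756.833/146.2 ≈ 5.1767.
Remaining = 87.44 × (1/2)^5.1767 = 87.44 × 0.027648 ≈ 2.4175 μg.

2.42 μg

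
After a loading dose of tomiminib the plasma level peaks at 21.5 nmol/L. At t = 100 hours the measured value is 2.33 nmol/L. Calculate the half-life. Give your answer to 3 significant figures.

31.2 hours

A/A₀ = 2.33/21.5 ≈ 0.10837.
n = log₂(9.2275) ≈ 3.2059 half-lives elapsed in 100 hours.
t½ = 100/3.2059 ≈ 31.192 hours.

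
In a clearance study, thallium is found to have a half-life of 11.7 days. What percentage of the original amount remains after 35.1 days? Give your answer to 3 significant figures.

n = 35.1/11.7 ≈ 3 half-lives.
Fraction remaining = (1/2)^3 ≈ 0.125, i.e. 12.5%.

12.5%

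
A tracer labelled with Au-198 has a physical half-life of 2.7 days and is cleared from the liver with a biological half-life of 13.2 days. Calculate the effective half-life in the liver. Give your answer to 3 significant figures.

1/t_eff = 1/t_phys + 1/t_biol = 1/2.7 + 1/13.2 = 0.44613 per day.
t_eff = 2.7 × 13.2 / (2.7 + 13.2) ≈ 2.2415 days.

2.24 days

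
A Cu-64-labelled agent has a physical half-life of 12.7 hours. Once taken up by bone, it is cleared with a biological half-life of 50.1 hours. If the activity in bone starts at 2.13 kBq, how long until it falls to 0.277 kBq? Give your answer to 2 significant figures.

1/t_eff = 1/t_phys + 1/t_biol = 1/12.7 + 1/50.1 = 0.0987 per hour.
t_eff = 12.7 × 50.1 / (12.7 + 50.1) ≈ 10.132 hours.
n = log₂(2.13/0.277) ≈ 2.9429; t = 2.9429 × 10.132 ≈ 29.816 hours.

30 hours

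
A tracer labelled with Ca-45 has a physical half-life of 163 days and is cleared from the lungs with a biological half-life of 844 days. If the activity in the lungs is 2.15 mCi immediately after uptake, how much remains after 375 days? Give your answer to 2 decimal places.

0.32 mCi

1/t_eff = 1/t_phys + 1/t_biol = 1/163 + 1/844 = 0.0073198 per day.
t_eff = 163 × 844 / (163 + 844) ≈ 136.62 days.
Remaining = 2.15 × (1/2)^(375/136.62) = 2.15 × (1/2)^2.7449 ≈ 0.32073 mCi.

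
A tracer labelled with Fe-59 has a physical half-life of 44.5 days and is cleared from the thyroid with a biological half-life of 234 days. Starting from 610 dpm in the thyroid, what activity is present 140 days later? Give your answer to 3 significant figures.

45.5 dpm

1/t_eff = 1/t_phys + 1/t_biol = 1/44.5 + 1/234 = 0.026745 per day.
t_eff = 44.5 × 234 / (44.5 + 234) ≈ 37.39 days.
Remaining = 610 × (1/2)^(140/37.39) = 610 × (1/2)^3.7444 ≈ 45.516 dpm.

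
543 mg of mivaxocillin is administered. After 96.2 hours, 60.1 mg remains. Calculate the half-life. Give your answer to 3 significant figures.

30.3 hours

A/A₀ = 60.1/543 ≈ 0.11068.
n = log₂(9.0349) ≈ 3.1755 half-lives elapsed in 96.2 hours.
t½ = 96.2/3.1755 ≈ 30.294 hours.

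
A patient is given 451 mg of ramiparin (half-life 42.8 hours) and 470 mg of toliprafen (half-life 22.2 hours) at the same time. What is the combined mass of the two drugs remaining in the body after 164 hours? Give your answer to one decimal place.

34.5 mg

ramiparin: 451 × (1/2)^(164/42.8) = 451 × (1/2)^3.8318 ≈ 31.674 mg.
toliprafen: 470 × (1/2)^(164/22.2) = 470 × (1/2)^7.3874 ≈ 2.8072 mg.
Total = 31.674 + 2.8072 ≈ 34.481 mg.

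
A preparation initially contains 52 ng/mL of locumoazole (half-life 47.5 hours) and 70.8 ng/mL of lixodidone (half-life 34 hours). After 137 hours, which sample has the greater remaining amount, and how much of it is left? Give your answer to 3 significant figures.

locumoazole, 7.04 ng/mL

locumoazole: 52 × (1/2)^2.8842 ≈ 7.0432 ng/mL.
lixodidone: 70.8 × (1/2)^4.0294 ≈ 4.3357 ng/mL.
Locumoazole has more remaining, at ≈ 7.0432 ng/mL.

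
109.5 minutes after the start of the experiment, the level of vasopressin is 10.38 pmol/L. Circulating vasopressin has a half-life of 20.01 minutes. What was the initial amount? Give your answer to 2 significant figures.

460 pmol/L

Number of half-lives elapsed: n = 109.5/20.01 ≈ 5.4723.
A₀ = A × 2^n = 10.38 × 2^5.4723 = 10.38 × 44.393 ≈ 460.8 pmol/L.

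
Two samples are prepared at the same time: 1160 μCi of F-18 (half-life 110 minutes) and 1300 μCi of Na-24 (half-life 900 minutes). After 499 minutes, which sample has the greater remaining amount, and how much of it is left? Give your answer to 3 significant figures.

Na-24, 885 μCi

F-18: 1160 × (1/2)^4.5364 ≈ 49.989 μCi.
Na-24: 1300 × (1/2)^0.55444 ≈ 885.19 μCi.
Na-24 has more remaining, at ≈ 885.19 μCi.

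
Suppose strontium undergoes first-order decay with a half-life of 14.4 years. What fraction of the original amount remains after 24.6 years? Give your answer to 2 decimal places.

0.31

n = 24.6/14.4 ≈ 1.7083 half-lives.
Fraction remaining = (1/2)^1.7083 ≈ 0.30601.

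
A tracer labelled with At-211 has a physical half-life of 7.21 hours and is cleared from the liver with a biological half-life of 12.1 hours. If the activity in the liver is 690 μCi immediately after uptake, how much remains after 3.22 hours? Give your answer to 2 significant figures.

420 μCi

1/t_eff = 1/t_phys + 1/t_biol = 1/7.21 + 1/12.1 = 0.22134 per hour.
t_eff = 7.21 × 12.1 / (7.21 + 12.1) ≈ 4.5179 hours.
Remaining = 690 × (1/2)^(3.22/4.5179) = 690 × (1/2)^0.71272 ≈ 421.02 μCi.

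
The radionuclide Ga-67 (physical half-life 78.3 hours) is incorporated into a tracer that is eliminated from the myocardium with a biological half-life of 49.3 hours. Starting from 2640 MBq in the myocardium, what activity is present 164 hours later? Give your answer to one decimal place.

61.6 MBq

1/t_eff = 1/t_phys + 1/t_biol = 1/78.3 + 1/49.3 = 0.033055 per hour.
t_eff = 78.3 × 49.3 / (78.3 + 49.3) ≈ 30.252 hours.
Remaining = 2640 × (1/2)^(164/30.252) = 2640 × (1/2)^5.4211 ≈ 61.616 MBq.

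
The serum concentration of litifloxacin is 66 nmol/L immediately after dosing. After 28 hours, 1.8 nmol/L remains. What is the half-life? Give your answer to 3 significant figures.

A/A₀ = 1.8/66 ≈ 0.027273.
n = log₂(36.667) ≈ 5.1964 half-lives elapsed in 28 hours.
t½ = 28/5.1964 ≈ 5.3883 hours.

5.39 hours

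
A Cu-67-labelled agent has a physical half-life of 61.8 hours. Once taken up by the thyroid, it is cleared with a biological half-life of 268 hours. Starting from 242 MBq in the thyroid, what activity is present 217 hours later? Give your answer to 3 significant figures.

1/t_eff = 1/t_phys + 1/t_biol = 1/61.8 + 1/268 = 0.019913 per hour.
t_eff = 61.8 × 268 / (61.8 + 268) ≈ 50.22 hours.
Remaining = 242 × (1/2)^(217/50.22) = 242 × (1/2)^4.321 ≈ 12.108 MBq.

12.1 MBq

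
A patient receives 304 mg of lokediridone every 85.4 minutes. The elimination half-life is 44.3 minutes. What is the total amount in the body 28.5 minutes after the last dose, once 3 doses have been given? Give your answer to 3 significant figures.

259 mg

The 3 doses were given 199.3, 113.9, 28.5 minutes ago.
Total = 304·(1/2)^(199.3/44.3) + 304·(1/2)^(113.9/44.3) + 304·(1/2)^(28.5/44.3)
      = 13.446 + 51.156 + 194.63 ≈ 259.23 mg.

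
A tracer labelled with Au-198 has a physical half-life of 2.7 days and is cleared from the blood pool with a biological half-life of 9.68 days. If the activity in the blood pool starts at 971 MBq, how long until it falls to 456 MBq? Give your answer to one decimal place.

1/t_eff = 1/t_phys + 1/t_biol = 1/2.7 + 1/9.68 = 0.47368 per day.
t_eff = 2.7 × 9.68 / (2.7 + 9.68) ≈ 2.1111 days.
n = log₂(971/456) ≈ 1.0904; t = 1.0904 × 2.1111 ≈ 2.3021 days.

2.3 days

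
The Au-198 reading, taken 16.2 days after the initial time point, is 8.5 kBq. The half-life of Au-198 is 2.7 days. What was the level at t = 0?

544 kBq

Number of half-lives elapsed: n = 16.2/2.7 ≈ 6.
A₀ = A × 2^n = 8.5 × 2^6 = 8.5 × 64 ≈ 544 kBq.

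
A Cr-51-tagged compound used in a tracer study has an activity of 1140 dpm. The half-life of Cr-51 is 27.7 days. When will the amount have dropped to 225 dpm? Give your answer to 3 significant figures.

64.8 days

Fraction remaining = 225/1140 ≈ 0.19737.
n = log₂(1140/225) = ln(5.0667)/ln 2 ≈ 2.341 half-lives.
t = n × t½ = 2.341 × 27.7 ≈ 64.847 days.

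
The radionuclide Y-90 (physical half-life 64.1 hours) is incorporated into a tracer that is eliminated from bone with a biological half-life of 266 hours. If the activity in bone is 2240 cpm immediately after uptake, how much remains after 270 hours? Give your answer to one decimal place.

59.8 cpm

1/t_eff = 1/t_phys + 1/t_biol = 1/64.1 + 1/266 = 0.01936 per hour.
t_eff = 64.1 × 266 / (64.1 + 266) ≈ 51.653 hours.
Remaining = 2240 × (1/2)^(270/51.653) = 2240 × (1/2)^5.2272 ≈ 59.8 cpm.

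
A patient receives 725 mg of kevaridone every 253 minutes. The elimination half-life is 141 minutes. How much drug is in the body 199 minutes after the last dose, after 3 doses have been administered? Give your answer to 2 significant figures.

370 mg

The 3 doses were given 705, 452, 199 minutes ago.
Total = 725·(1/2)^(705/141) + 725·(1/2)^(452/141) + 725·(1/2)^(199/141)
      = 22.656 + 78.584 + 272.57 ≈ 373.81 mg.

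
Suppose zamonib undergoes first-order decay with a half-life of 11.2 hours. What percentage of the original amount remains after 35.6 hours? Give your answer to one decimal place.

n = 35.6/11.2 ≈ 3.1786 half-lives.
Fraction remaining = (1/2)^3.1786 ≈ 0.11045, i.e. 11.045%.

11.0%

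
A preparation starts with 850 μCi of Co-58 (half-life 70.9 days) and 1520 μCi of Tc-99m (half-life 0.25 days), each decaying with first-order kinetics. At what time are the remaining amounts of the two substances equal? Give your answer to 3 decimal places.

0.210 days

Set 850·(1/2)^(t/70.9) = 1520·(1/2)^(t/0.25).
Taking log₂: log₂(850/1520) = t·(1/70.9 − 1/0.25).
log₂(0.55921) = -0.83854; 1/70.9 − 1/0.25 = -3.9859.
t = -0.83854 / -3.9859 ≈ 0.21038 days.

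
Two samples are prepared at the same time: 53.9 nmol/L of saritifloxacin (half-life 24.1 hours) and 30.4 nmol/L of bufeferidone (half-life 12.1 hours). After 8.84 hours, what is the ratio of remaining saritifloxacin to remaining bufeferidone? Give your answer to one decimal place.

2.3

saritifloxacin: 53.9 × (1/2)^(8.84/24.1) = 53.9 × (1/2)^0.3668 ≈ 41.799 nmol/L.
bufeferidone: 30.4 × (1/2)^(8.84/12.1) = 30.4 × (1/2)^0.73058 ≈ 18.321 nmol/L.
Ratio ≈ 41.799 / 18.321 ≈ 2.2815.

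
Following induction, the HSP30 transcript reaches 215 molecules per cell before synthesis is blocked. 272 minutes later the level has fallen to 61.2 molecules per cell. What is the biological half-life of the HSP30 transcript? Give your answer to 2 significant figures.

150 minutes

A/A₀ = 61.2/215 ≈ 0.28465.
n = log₂(3.5131) ≈ 1.8127 half-lives elapsed in 272 minutes.
t½ = 272/1.8127 ≈ 150.05 minutes.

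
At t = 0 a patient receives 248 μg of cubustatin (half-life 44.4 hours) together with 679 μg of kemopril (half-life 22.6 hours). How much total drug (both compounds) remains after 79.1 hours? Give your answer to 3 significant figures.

cubustatin: 248 × (1/2)^(79.1/44.4) = 248 × (1/2)^1.7815 ≈ 72.137 μg.
kemopril: 679 × (1/2)^(79.1/22.6) = 679 × (1/2)^3.5 ≈ 60.016 μg.
Total = 72.137 + 60.016 ≈ 132.15 μg.

132 μg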